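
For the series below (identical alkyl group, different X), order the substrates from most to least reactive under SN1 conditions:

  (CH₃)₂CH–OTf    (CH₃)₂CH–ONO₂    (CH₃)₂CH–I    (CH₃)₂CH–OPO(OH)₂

(CH₃)₂CH–OTf > (CH₃)₂CH–I > (CH₃)₂CH–ONO₂ > (CH₃)₂CH–OPO(OH)₂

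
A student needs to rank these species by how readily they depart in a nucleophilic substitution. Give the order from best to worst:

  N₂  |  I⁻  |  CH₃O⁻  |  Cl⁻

N₂ > I⁻ > Cl⁻ > CH₃O⁻

The more stable X⁻ (or X) is on its own — i.e. the weaker a base it is — the better a leaving group it makes.
N₂: no meaningful conjugate acid; N₂ departs as an exceptionally stable neutral molecule
I⁻: pKₐ(HI) ≈ -10
Cl⁻: pKₐ(HCl) ≈ -7 — moderately weak base
CH₃O⁻: pKₐ(CH₃OH) ≈ 15.5 — strong base; alkoxides do not leave unassisted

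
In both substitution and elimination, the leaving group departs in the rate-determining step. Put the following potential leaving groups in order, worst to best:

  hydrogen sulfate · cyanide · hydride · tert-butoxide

Leaving-group ability tracks the stability of the departed species; conjugate-acid pKₐ is the usual yardstick (lower pKₐ → better LG).
hydrogen sulfate: pKₐ(H₂SO₄) ≈ -3
cyanide: pKₐ(HCN) ≈ 9.2 — sp carbon stabilises the charge somewhat, but still a poor LG
tert-butoxide: pKₐ(t-BuOH) ≈ 18
hydride: pKₐ(H₂) ≈ 36 — extremely strong base; leaves only in special hydride-transfer contexts
Reversing gives the worst-to-best order requested.

hydride < tert-butoxide < cyanide < hydrogen sulfate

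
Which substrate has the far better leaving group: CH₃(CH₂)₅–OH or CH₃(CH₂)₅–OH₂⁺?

From CH₃(CH₂)₅–OH the departing group would be OH⁻ (pKₐ(H₂O) ≈ 15.7). Strong base; essentially never leaves without prior activation.
From CH₃(CH₂)₅–OH₂⁺ the leaving group is H₂O (pKₐ(H₃O⁺) ≈ -1.7). Neutral; leaves from a protonated alcohol (R–OH₂⁺).
(In practice CH₃(CH₂)₅–OH₂⁺ is made from CH₃(CH₂)₅–OH by protonation with strong acid, converting the leaving group from hydroxide to neutral water.)

CH₃(CH₂)₅–OH₂⁺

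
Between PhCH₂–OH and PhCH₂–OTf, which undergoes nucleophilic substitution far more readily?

From PhCH₂–OH the departing group would be OH⁻ (pKₐ(H₂O) ≈ 15.7). Strong base; essentially never leaves without prior activation.
From PhCH₂–OTf the leaving group is OTf⁻ (pKₐ(CF₃SO₃H (triflic acid)) ≈ -14). Charge spread over three oxygens and a CF₃ group; the premier leaving group in synthesis.
(In practice PhCH₂–OTf is made from PhCH₂–OH by treatment with Tf₂O / 2,6-lutidine, converting the hydroxyl into a triflate.)

PhCH₂–OTf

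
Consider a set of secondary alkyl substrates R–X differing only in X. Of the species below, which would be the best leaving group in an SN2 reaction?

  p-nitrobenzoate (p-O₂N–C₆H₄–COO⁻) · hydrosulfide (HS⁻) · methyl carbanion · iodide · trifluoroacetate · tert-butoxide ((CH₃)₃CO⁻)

Leaving-group ability tracks the stability of the departed species; conjugate-acid pKₐ is the usual yardstick (lower pKₐ → better LG).
iodide: pKₐ(HI) ≈ -10
trifluoroacetate: pKₐ(CF₃COOH) ≈ 0.2
p-nitrobenzoate (p-O₂N–C₆H₄–COO⁻): pKₐ(p-nitrobenzoic acid) ≈ 3.4
hydrosulfide (HS⁻): pKₐ(H₂S) ≈ 7
tert-butoxide ((CH₃)₃CO⁻): pKₐ(t-BuOH) ≈ 18
methyl carbanion: pKₐ(CH₄) ≈ 48

iodide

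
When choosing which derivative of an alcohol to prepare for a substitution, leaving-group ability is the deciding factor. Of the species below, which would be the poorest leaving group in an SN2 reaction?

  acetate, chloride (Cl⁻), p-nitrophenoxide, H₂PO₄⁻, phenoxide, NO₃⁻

phenoxide

The more stable X⁻ (or X) is on its own — i.e. the weaker a base it is — the better a leaving group it makes.
chloride (Cl⁻): pKₐ(HCl) ≈ -7
NO₃⁻: pKₐ(HNO₃) ≈ -1.3
H₂PO₄⁻: pKₐ(H₃PO₄) ≈ 2.1
acetate: pKₐ(CH₃COOH) ≈ 4.8
p-nitrophenoxide: pKₐ(p-nitrophenol) ≈ 7.2
phenoxide: pKₐ(C₆H₅OH (phenol)) ≈ 10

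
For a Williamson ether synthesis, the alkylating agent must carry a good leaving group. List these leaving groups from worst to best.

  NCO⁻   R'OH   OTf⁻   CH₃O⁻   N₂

N₂: no meaningful conjugate acid; N₂ departs as an exceptionally stable neutral molecule
OTf⁻: pKₐ(CF₃SO₃H (triflic acid)) ≈ -14
R'OH: pKₐ(R'OH₂⁺) ≈ -2.4
NCO⁻: pKₐ(HOCN) ≈ 3.5
CH₃O⁻: pKₐ(CH₃OH) ≈ 15.5
Listed from poorest to best leaving group as asked.

CH₃O⁻ < NCO⁻ < R'OH < OTf⁻ < N₂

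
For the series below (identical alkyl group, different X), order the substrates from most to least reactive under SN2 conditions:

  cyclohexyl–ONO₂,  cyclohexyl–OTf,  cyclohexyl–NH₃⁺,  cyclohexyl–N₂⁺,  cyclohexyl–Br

cyclohexyl–N₂⁺ > cyclohexyl–OTf > cyclohexyl–Br > cyclohexyl–ONO₂ > cyclohexyl–NH₃⁺

Identical carbon frameworks mean the comparison reduces to leaving-group quality.
The more stable X⁻ (or X) is on its own — i.e. the weaker a base it is — the better a leaving group it makes.
cyclohexyl–N₂⁺ loses N₂: no meaningful conjugate acid; N₂ departs as an exceptionally stable neutral molecule
cyclohexyl–OTf loses OTf⁻: pKₐ(CF₃SO₃H (triflic acid)) ≈ -14
cyclohexyl–Br loses Br⁻: pKₐ(HBr) ≈ -9
cyclohexyl–ONO₂ loses NO₃⁻: pKₐ(HNO₃) ≈ -1.3
cyclohexyl–NH₃⁺ loses NH₃: pKₐ(NH₄⁺) ≈ 9.2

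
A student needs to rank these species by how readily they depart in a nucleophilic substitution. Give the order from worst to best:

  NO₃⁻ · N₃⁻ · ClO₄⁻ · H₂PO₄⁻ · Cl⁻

N₃⁻ < H₂PO₄⁻ < NO₃⁻ < Cl⁻ < ClO₄⁻

ClO₄⁻: pKₐ(HClO₄) ≈ -10
Cl⁻: pKₐ(HCl) ≈ -7 — moderately weak base
NO₃⁻: pKₐ(HNO₃) ≈ -1.3
H₂PO₄⁻: pKₐ(H₃PO₄) ≈ 2.1 — moderate base; biological leaving group after further activation
N₃⁻: pKₐ(HN₃) ≈ 4.7 — linear, resonance-stabilised
Reversing gives the worst-to-best order requested.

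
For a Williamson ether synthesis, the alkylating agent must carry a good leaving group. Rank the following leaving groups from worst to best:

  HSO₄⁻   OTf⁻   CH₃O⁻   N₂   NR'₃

The more stable X⁻ (or X) is on its own — i.e. the weaker a base it is — the better a leaving group it makes.
N₂: no meaningful conjugate acid; N₂ departs as an exceptionally stable neutral molecule
OTf⁻: pKₐ(CF₃SO₃H (triflic acid)) ≈ -14
HSO₄⁻: pKₐ(H₂SO₄) ≈ -3
NR'₃: pKₐ(R'₃NH⁺) ≈ 10.7
CH₃O⁻: pKₐ(CH₃OH) ≈ 15.5
Listed from poorest to best leaving group as asked.

CH₃O⁻ < NR'₃ < HSO₄⁻ < OTf⁻ < N₂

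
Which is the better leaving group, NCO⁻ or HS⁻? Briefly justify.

NCO⁻ is the better leaving group.
pKₐ(HOCN) ≈ 3.5 versus pKₐ(H₂S) ≈ 7: NCO⁻ is the much weaker base.
Resonance between N and O.

NCO⁻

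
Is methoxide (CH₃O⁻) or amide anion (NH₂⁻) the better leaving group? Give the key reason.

methoxide (CH₃O⁻) is the better leaving group.
pKₐ(CH₃OH) ≈ 15.5 versus pKₐ(NH₃) ≈ 38: methoxide (CH₃O⁻) is the much weaker base.
Strong base; alkoxides do not leave unassisted.

methoxide (CH₃O⁻)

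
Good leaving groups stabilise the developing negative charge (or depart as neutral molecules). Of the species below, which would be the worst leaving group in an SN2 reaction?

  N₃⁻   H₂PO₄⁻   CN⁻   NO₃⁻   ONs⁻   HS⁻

CN⁻

The more stable X⁻ (or X) is on its own — i.e. the weaker a base it is — the better a leaving group it makes.
ONs⁻: pKₐ(p-O₂NC₆H₄SO₃H) ≈ -3.5
NO₃⁻: pKₐ(HNO₃) ≈ -1.3
H₂PO₄⁻: pKₐ(H₃PO₄) ≈ 2.1
N₃⁻: pKₐ(HN₃) ≈ 4.7
HS⁻: pKₐ(H₂S) ≈ 7
CN⁻: pKₐ(HCN) ≈ 9.2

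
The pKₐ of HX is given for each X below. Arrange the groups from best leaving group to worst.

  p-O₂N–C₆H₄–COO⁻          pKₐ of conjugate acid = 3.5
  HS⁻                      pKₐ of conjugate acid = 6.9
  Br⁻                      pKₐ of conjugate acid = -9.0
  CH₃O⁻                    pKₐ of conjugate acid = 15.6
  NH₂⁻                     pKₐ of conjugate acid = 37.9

Br⁻ > p-O₂N–C₆H₄–COO⁻ > HS⁻ > CH₃O⁻ > NH₂⁻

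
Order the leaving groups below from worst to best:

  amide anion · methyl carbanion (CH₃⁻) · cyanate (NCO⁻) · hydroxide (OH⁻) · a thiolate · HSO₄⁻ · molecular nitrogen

methyl carbanion (CH₃⁻) < amide anion < hydroxide (OH⁻) < a thiolate < cyanate (NCO⁻) < HSO₄⁻ < molecular nitrogen

Rank by basicity of the departing species: weakest base leaves most easily.
molecular nitrogen: no meaningful conjugate acid; N₂ departs as an exceptionally stable neutral molecule
HSO₄⁻: pKₐ(H₂SO₄) ≈ -3
cyanate (NCO⁻): pKₐ(HOCN) ≈ 3.5
a thiolate: pKₐ(RSH (a thiol)) ≈ 10.5
hydroxide (OH⁻): pKₐ(H₂O) ≈ 15.7
amide anion: pKₐ(NH₃) ≈ 38
methyl carbanion (CH₃⁻): pKₐ(CH₄) ≈ 48
Listed from poorest to best leaving group as asked.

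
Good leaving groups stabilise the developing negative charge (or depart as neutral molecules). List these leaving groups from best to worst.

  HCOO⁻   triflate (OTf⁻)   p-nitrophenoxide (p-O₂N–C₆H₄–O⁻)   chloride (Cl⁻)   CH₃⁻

A good leaving group is a weak base: the lower the pKₐ of its conjugate acid, the more readily it departs.
triflate (OTf⁻): pKₐ(CF₃SO₃H (triflic acid)) ≈ -14 — charge spread over three oxygens and a CF₃ group; the premier leaving group in synthesis
chloride (Cl⁻): pKₐ(HCl) ≈ -7 — moderately weak base
HCOO⁻: pKₐ(HCOOH) ≈ 3.8
p-nitrophenoxide (p-O₂N–C₆H₄–O⁻): pKₐ(p-nitrophenol) ≈ 7.2 — nitro group delocalises the charge; the classic chromogenic LG
CH₃⁻: pKₐ(CH₄) ≈ 48 — unstabilised carbanion; the worst conceivable leaving group

triflate (OTf⁻) > chloride (Cl⁻) > HCOO⁻ > p-nitrophenoxide (p-O₂N–C₆H₄–O⁻) > CH₃⁻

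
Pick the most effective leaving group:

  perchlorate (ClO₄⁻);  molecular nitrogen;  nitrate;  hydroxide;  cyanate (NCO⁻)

molecular nitrogen: no meaningful conjugate acid; N₂ departs as an exceptionally stable neutral molecule
perchlorate (ClO₄⁻): pKₐ(HClO₄) ≈ -10
nitrate: pKₐ(HNO₃) ≈ -1.3
cyanate (NCO⁻): pKₐ(HOCN) ≈ 3.5
hydroxide: pKₐ(H₂O) ≈ 15.7

molecular nitrogen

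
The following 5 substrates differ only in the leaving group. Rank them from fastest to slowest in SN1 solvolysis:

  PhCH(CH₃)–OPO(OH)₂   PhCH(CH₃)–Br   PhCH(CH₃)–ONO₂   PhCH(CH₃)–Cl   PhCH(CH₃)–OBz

The skeletons are identical, so relative rate is governed entirely by leaving-group ability.
A good leaving group is a weak base: the lower the pKₐ of its conjugate acid, the more readily it departs.
PhCH(CH₃)–Br loses Br⁻: pKₐ(HBr) ≈ -9
PhCH(CH₃)–Cl loses Cl⁻: pKₐ(HCl) ≈ -7
PhCH(CH₃)–ONO₂ loses NO₃⁻: pKₐ(HNO₃) ≈ -1.3
PhCH(CH₃)–OPO(OH)₂ loses H₂PO₄⁻: pKₐ(H₃PO₄) ≈ 2.1
PhCH(CH₃)–OBz loses PhCOO⁻: pKₐ(C₆H₅COOH) ≈ 4.2

PhCH(CH₃)–Br > PhCH(CH₃)–Cl > PhCH(CH₃)–ONO₂ > PhCH(CH₃)–OPO(OH)₂ > PhCH(CH₃)–OBz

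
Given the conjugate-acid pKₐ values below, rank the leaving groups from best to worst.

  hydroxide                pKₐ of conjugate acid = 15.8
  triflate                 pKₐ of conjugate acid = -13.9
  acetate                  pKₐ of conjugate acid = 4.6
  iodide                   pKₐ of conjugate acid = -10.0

Lower conjugate-acid pKₐ ⇒ weaker base ⇒ better leaving group.
Sorting by the given values: triflate (-13.9), iodide (-10.0), acetate (4.6), hydroxide (15.8).

triflate > iodide > acetate > hydroxide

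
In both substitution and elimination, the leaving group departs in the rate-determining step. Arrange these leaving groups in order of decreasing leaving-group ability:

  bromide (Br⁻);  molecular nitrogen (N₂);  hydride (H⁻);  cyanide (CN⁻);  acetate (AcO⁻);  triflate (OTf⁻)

molecular nitrogen (N₂) > triflate (OTf⁻) > bromide (Br⁻) > acetate (AcO⁻) > cyanide (CN⁻) > hydride (H⁻)

Leaving-group ability tracks the stability of the departed species; conjugate-acid pKₐ is the usual yardstick (lower pKₐ → better LG).
molecular nitrogen (N₂): no meaningful conjugate acid; N₂ departs as an exceptionally stable neutral molecule
triflate (OTf⁻): pKₐ(CF₃SO₃H (triflic acid)) ≈ -14
bromide (Br⁻): pKₐ(HBr) ≈ -9
acetate (AcO⁻): pKₐ(CH₃COOH) ≈ 4.8
cyanide (CN⁻): pKₐ(HCN) ≈ 9.2
hydride (H⁻): pKₐ(H₂) ≈ 36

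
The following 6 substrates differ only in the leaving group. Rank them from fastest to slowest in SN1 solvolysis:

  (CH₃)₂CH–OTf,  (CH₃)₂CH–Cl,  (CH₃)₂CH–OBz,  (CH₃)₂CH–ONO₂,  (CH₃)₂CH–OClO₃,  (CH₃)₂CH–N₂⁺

(CH₃)₂CH–N₂⁺ > (CH₃)₂CH–OTf > (CH₃)₂CH–OClO₃ > (CH₃)₂CH–Cl > (CH₃)₂CH–ONO₂ > (CH₃)₂CH–OBz

With the same alkyl group throughout, only the leaving group differentiates the rates.
A good leaving group is a weak base: the lower the pKₐ of its conjugate acid, the more readily it departs.
(CH₃)₂CH–N₂⁺ loses N₂: no meaningful conjugate acid; N₂ departs as an exceptionally stable neutral molecule
(CH₃)₂CH–OTf loses OTf⁻: pKₐ(CF₃SO₃H (triflic acid)) ≈ -14
(CH₃)₂CH–OClO₃ loses ClO₄⁻: pKₐ(HClO₄) ≈ -10
(CH₃)₂CH–Cl loses Cl⁻: pKₐ(HCl) ≈ -7
(CH₃)₂CH–ONO₂ loses NO₃⁻: pKₐ(HNO₃) ≈ -1.3
(CH₃)₂CH–OBz loses PhCOO⁻: pKₐ(C₆H₅COOH) ≈ 4.2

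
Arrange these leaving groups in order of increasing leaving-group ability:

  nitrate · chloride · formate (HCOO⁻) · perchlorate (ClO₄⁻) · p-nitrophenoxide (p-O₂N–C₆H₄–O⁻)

Leaving-group ability tracks the stability of the departed species; conjugate-acid pKₐ is the usual yardstick (lower pKₐ → better LG).
perchlorate (ClO₄⁻): pKₐ(HClO₄) ≈ -10 — extremely weak base; rarely used for safety reasons
chloride: pKₐ(HCl) ≈ -7 — moderately weak base
nitrate: pKₐ(HNO₃) ≈ -1.3 — resonance-delocalised over three oxygens
formate (HCOO⁻): pKₐ(HCOOH) ≈ 3.8 — resonance-stabilised carboxylate
p-nitrophenoxide (p-O₂N–C₆H₄–O⁻): pKₐ(p-nitrophenol) ≈ 7.2 — nitro group delocalises the charge; the classic chromogenic LG
The question asks for worst first, so the sequence is read in increasing leaving-group ability.

p-nitrophenoxide (p-O₂N–C₆H₄–O⁻) < formate (HCOO⁻) < nitrate < chloride < perchlorate (ClO₄⁻)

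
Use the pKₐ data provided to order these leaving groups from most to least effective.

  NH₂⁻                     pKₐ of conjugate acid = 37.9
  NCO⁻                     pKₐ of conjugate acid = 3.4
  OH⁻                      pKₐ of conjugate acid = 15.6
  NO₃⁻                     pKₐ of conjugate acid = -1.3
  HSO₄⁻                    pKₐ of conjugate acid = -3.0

Lower conjugate-acid pKₐ ⇒ weaker base ⇒ better leaving group.
Sorting by the given values: HSO₄⁻ (-3.0), NO₃⁻ (-1.3), NCO⁻ (3.4), OH⁻ (15.6), NH₂⁻ (37.9).

HSO₄⁻ > NO₃⁻ > NCO⁻ > OH⁻ > NH₂⁻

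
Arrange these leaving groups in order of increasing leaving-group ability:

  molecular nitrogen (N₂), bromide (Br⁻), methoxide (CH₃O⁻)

methoxide (CH₃O⁻) < bromide (Br⁻) < molecular nitrogen (N₂)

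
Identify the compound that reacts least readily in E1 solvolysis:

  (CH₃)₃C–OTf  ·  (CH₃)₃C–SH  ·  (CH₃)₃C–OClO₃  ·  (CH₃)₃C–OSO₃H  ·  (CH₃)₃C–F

(CH₃)₃C–SH

With the same alkyl group throughout, only the leaving group differentiates the rates.
A good leaving group is a weak base: the lower the pKₐ of its conjugate acid, the more readily it departs.
(CH₃)₃C–OTf loses OTf⁻: pKₐ(CF₃SO₃H (triflic acid)) ≈ -14
(CH₃)₃C–OClO₃ loses ClO₄⁻: pKₐ(HClO₄) ≈ -10
(CH₃)₃C–OSO₃H loses HSO₄⁻: pKₐ(H₂SO₄) ≈ -3
(CH₃)₃C–F loses F⁻: pKₐ(HF) ≈ 3.2
(CH₃)₃C–SH loses HS⁻: pKₐ(H₂S) ≈ 7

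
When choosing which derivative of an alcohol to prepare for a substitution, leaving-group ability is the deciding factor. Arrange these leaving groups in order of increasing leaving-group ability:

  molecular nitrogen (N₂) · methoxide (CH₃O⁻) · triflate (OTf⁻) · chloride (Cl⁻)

methoxide (CH₃O⁻) < chloride (Cl⁻) < triflate (OTf⁻) < molecular nitrogen (N₂)

A good leaving group is a weak base: the lower the pKₐ of its conjugate acid, the more readily it departs.
molecular nitrogen (N₂): no meaningful conjugate acid; N₂ departs as an exceptionally stable neutral molecule
triflate (OTf⁻): pKₐ(CF₃SO₃H (triflic acid)) ≈ -14
chloride (Cl⁻): pKₐ(HCl) ≈ -7
methoxide (CH₃O⁻): pKₐ(CH₃OH) ≈ 15.5
Reversing gives the worst-to-best order requested.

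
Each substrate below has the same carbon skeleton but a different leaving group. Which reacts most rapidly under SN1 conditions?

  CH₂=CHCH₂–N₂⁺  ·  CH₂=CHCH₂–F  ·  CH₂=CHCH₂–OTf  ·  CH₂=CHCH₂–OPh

CH₂=CHCH₂–N₂⁺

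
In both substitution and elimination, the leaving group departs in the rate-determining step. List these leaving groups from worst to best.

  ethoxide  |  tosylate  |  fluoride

ethoxide < fluoride < tosylate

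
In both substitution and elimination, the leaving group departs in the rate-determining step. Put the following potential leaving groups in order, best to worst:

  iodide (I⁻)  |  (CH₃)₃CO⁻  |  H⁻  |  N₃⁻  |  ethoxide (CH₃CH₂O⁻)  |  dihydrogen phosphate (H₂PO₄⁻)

iodide (I⁻) > dihydrogen phosphate (H₂PO₄⁻) > N₃⁻ > ethoxide (CH₃CH₂O⁻) > (CH₃)₃CO⁻ > H⁻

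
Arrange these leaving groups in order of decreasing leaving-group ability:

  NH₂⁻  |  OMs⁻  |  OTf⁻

OTf⁻: pKₐ(CF₃SO₃H (triflic acid)) ≈ -14 — charge spread over three oxygens and a CF₃ group; the premier leaving group in synthesis
OMs⁻: pKₐ(CH₃SO₃H (MsOH)) ≈ -1.9
NH₂⁻: pKₐ(NH₃) ≈ 38 — extremely strong base; never a leaving group

OTf⁻ > OMs⁻ > NH₂⁻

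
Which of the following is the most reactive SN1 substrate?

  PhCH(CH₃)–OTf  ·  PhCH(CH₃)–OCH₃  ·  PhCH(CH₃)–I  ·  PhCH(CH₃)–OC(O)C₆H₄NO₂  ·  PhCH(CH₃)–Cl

PhCH(CH₃)–OTf

With the same alkyl group throughout, only the leaving group differentiates the rates.
Rank by basicity of the departing species: weakest base leaves most easily.
PhCH(CH₃)–OTf loses OTf⁻: pKₐ(CF₃SO₃H (triflic acid)) ≈ -14
PhCH(CH₃)–I loses I⁻: pKₐ(HI) ≈ -10
PhCH(CH₃)–Cl loses Cl⁻: pKₐ(HCl) ≈ -7
PhCH(CH₃)–OC(O)C₆H₄NO₂ loses p-O₂N–C₆H₄–COO⁻: pKₐ(p-nitrobenzoic acid) ≈ 3.4
PhCH(CH₃)–OCH₃ loses CH₃O⁻: pKₐ(CH₃OH) ≈ 15.5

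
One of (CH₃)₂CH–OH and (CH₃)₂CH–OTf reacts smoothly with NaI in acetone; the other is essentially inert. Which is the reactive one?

(CH₃)₂CH–OTf

From (CH₃)₂CH–OH the departing group would be OH⁻ (pKₐ(H₂O) ≈ 15.7). Strong base; essentially never leaves without prior activation.
From (CH₃)₂CH–OTf the leaving group is OTf⁻ (pKₐ(CF₃SO₃H (triflic acid)) ≈ -14). Charge spread over three oxygens and a CF₃ group; the premier leaving group in synthesis.
(In practice (CH₃)₂CH–OTf is made from (CH₃)₂CH–OH by treatment with Tf₂O / 2,6-lutidine, converting the hydroxyl into a triflate.)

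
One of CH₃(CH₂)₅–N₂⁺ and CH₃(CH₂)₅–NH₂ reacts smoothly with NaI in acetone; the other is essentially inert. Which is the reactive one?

From CH₃(CH₂)₅–NH₂ the departing group would be NH₂⁻ (pKₐ(NH₃) ≈ 38). Extremely strong base; never a leaving group.
From CH₃(CH₂)₅–N₂⁺ the leaving group is N₂ (no meaningful conjugate acid; N₂ departs as an exceptionally stable neutral molecule).
(In practice CH₃(CH₂)₅–N₂⁺ is made from CH₃(CH₂)₅–NH₂ by diazotisation (NaNO₂ / HCl, 0 °C), generating a diazonium salt that expels N₂.)

CH₃(CH₂)₅–N₂⁺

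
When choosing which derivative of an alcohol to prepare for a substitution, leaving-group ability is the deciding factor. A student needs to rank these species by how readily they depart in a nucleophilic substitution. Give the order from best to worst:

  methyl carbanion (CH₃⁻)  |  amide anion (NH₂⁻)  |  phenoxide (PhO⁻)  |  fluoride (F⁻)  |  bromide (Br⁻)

bromide (Br⁻) > fluoride (F⁻) > phenoxide (PhO⁻) > amide anion (NH₂⁻) > methyl carbanion (CH₃⁻)

Rank by basicity of the departing species: weakest base leaves most easily.
bromide (Br⁻): pKₐ(HBr) ≈ -9
fluoride (F⁻): pKₐ(HF) ≈ 3.2
phenoxide (PhO⁻): pKₐ(C₆H₅OH (phenol)) ≈ 10 — resonance into the ring helps, but still a poor LG
amide anion (NH₂⁻): pKₐ(NH₃) ≈ 38 — extremely strong base; never a leaving group
methyl carbanion (CH₃⁻): pKₐ(CH₄) ≈ 48 — unstabilised carbanion; the worst conceivable leaving group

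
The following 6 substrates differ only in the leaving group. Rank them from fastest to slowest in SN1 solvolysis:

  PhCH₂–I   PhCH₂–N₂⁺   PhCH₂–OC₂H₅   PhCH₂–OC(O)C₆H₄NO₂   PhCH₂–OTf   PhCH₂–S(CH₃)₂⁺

With the same alkyl group throughout, only the leaving group differentiates the rates.
A good leaving group is a weak base: the lower the pKₐ of its conjugate acid, the more readily it departs.
PhCH₂–N₂⁺ loses N₂: no meaningful conjugate acid; N₂ departs as an exceptionally stable neutral molecule
PhCH₂–OTf loses OTf⁻: pKₐ(CF₃SO₃H (triflic acid)) ≈ -14
PhCH₂–I loses I⁻: pKₐ(HI) ≈ -10
PhCH₂–S(CH₃)₂⁺ loses SR'₂: pKₐ(R'₂SH⁺) ≈ -7
PhCH₂–OC(O)C₆H₄NO₂ loses p-O₂N–C₆H₄–COO⁻: pKₐ(p-nitrobenzoic acid) ≈ 3.4
PhCH₂–OC₂H₅ loses CH₃CH₂O⁻: pKₐ(CH₃CH₂OH) ≈ 16

PhCH₂–N₂⁺ > PhCH₂–OTf > PhCH₂–I > PhCH₂–S(CH₃)₂⁺ > PhCH₂–OC(O)C₆H₄NO₂ > PhCH₂–OC₂H₅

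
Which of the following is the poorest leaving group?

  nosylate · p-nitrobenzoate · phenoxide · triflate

Rank by basicity of the departing species: weakest base leaves most easily.
triflate: pKₐ(CF₃SO₃H (triflic acid)) ≈ -14
nosylate: pKₐ(p-O₂NC₆H₄SO₃H) ≈ -3.5
p-nitrobenzoate: pKₐ(p-nitrobenzoic acid) ≈ 3.4
phenoxide: pKₐ(C₆H₅OH (phenol)) ≈ 10

phenoxide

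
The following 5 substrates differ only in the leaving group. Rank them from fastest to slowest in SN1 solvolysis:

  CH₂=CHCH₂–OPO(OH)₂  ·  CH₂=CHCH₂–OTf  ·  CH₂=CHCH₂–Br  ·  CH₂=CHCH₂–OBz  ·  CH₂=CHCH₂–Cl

With the same alkyl group throughout, only the leaving group differentiates the rates.
A good leaving group is a weak base: the lower the pKₐ of its conjugate acid, the more readily it departs.
CH₂=CHCH₂–OTf loses OTf⁻: pKₐ(CF₃SO₃H (triflic acid)) ≈ -14
CH₂=CHCH₂–Br loses Br⁻: pKₐ(HBr) ≈ -9
CH₂=CHCH₂–Cl loses Cl⁻: pKₐ(HCl) ≈ -7
CH₂=CHCH₂–OPO(OH)₂ loses H₂PO₄⁻: pKₐ(H₃PO₄) ≈ 2.1
CH₂=CHCH₂–OBz loses PhCOO⁻: pKₐ(C₆H₅COOH) ≈ 4.2

CH₂=CHCH₂–OTf > CH₂=CHCH₂–Br > CH₂=CHCH₂–Cl > CH₂=CHCH₂–OPO(OH)₂ > CH₂=CHCH₂–OBz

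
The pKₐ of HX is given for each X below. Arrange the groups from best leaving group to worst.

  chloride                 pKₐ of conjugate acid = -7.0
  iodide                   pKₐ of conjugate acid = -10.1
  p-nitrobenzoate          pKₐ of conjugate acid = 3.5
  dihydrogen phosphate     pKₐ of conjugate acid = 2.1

Lower conjugate-acid pKₐ ⇒ weaker base ⇒ better leaving group.
Sorting by the given values: iodide (-10.1), chloride (-7.0), dihydrogen phosphate (2.1), p-nitrobenzoate (3.5).

iodide > chloride > dihydrogen phosphate > p-nitrobenzoate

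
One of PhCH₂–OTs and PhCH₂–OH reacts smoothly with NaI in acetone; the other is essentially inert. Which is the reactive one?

From PhCH₂–OH the departing group would be OH⁻ (pKₐ(H₂O) ≈ 15.7). Strong base; essentially never leaves without prior activation.
From PhCH₂–OTs the leaving group is OTs⁻ (pKₐ(p-CH₃C₆H₄SO₃H (TsOH)) ≈ -2.8). Resonance-delocalised arenesulfonate.
(In practice PhCH₂–OTs is made from PhCH₂–OH by treatment with TsCl / pyridine, converting the hydroxyl into a tosylate.)

PhCH₂–OTs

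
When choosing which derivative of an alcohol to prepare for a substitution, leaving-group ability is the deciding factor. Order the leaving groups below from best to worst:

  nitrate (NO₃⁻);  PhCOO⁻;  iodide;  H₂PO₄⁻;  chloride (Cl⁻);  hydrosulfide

iodide > chloride (Cl⁻) > nitrate (NO₃⁻) > H₂PO₄⁻ > PhCOO⁻ > hydrosulfide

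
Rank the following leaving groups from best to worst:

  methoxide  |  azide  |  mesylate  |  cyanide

mesylate > azide > cyanide > methoxide

Leaving-group ability tracks the stability of the departed species; conjugate-acid pKₐ is the usual yardstick (lower pKₐ → better LG).
mesylate: pKₐ(CH₃SO₃H (MsOH)) ≈ -1.9
azide: pKₐ(HN₃) ≈ 4.7
cyanide: pKₐ(HCN) ≈ 9.2
methoxide: pKₐ(CH₃OH) ≈ 15.5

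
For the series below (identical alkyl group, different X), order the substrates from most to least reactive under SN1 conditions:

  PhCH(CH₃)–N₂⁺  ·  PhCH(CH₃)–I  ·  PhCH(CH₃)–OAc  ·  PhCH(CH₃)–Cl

PhCH(CH₃)–N₂⁺ > PhCH(CH₃)–I > PhCH(CH₃)–Cl > PhCH(CH₃)–OAc

Same R in every case — rank the leaving groups.
Leaving-group ability tracks the stability of the departed species; conjugate-acid pKₐ is the usual yardstick (lower pKₐ → better LG).
PhCH(CH₃)–N₂⁺ loses N₂: no meaningful conjugate acid; N₂ departs as an exceptionally stable neutral molecule
PhCH(CH₃)–I loses I⁻: pKₐ(HI) ≈ -10
PhCH(CH₃)–Cl loses Cl⁻: pKₐ(HCl) ≈ -7
PhCH(CH₃)–OAc loses AcO⁻: pKₐ(CH₃COOH) ≈ 4.8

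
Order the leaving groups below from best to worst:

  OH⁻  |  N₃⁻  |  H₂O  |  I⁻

I⁻ > H₂O > N₃⁻ > OH⁻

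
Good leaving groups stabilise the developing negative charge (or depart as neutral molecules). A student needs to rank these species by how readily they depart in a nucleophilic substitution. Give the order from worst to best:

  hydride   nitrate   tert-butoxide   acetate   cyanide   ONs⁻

hydride < tert-butoxide < cyanide < acetate < nitrate < ONs⁻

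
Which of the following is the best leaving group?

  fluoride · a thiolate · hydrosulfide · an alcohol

an alcohol

The more stable X⁻ (or X) is on its own — i.e. the weaker a base it is — the better a leaving group it makes.
an alcohol: pKₐ(R'OH₂⁺) ≈ -2.4
fluoride: pKₐ(HF) ≈ 3.2
hydrosulfide: pKₐ(H₂S) ≈ 7
a thiolate: pKₐ(RSH (a thiol)) ≈ 10.5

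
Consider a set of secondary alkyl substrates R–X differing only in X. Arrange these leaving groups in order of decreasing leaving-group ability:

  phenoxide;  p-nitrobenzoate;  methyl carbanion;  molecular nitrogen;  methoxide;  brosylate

molecular nitrogen: no meaningful conjugate acid; N₂ departs as an exceptionally stable neutral molecule
brosylate: pKₐ(p-BrC₆H₄SO₃H) ≈ -2.8 — arenesulfonate with a p-bromo substituent
p-nitrobenzoate: pKₐ(p-nitrobenzoic acid) ≈ 3.4 — electron-withdrawing nitro group stabilises the carboxylate
phenoxide: pKₐ(C₆H₅OH (phenol)) ≈ 10
methoxide: pKₐ(CH₃OH) ≈ 15.5
methyl carbanion: pKₐ(CH₄) ≈ 48 — unstabilised carbanion; the worst conceivable leaving group

molecular nitrogen > brosylate > p-nitrobenzoate > phenoxide > methoxide > methyl carbanion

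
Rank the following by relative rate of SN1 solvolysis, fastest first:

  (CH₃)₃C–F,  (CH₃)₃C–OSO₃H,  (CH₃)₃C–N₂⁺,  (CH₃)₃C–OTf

Identical carbon frameworks mean the comparison reduces to leaving-group quality.
Rank by basicity of the departing species: weakest base leaves most easily.
(CH₃)₃C–N₂⁺ loses N₂: no meaningful conjugate acid; N₂ departs as an exceptionally stable neutral molecule
(CH₃)₃C–OTf loses OTf⁻: pKₐ(CF₃SO₃H (triflic acid)) ≈ -14
(CH₃)₃C–OSO₃H loses HSO₄⁻: pKₐ(H₂SO₄) ≈ -3
(CH₃)₃C–F loses F⁻: pKₐ(HF) ≈ 3.2

(CH₃)₃C–N₂⁺ > (CH₃)₃C–OTf > (CH₃)₃C–OSO₃H > (CH₃)₃C–F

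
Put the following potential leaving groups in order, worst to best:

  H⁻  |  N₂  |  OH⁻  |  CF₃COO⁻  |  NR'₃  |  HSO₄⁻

H⁻ < OH⁻ < NR'₃ < CF₃COO⁻ < HSO₄⁻ < N₂

N₂: no meaningful conjugate acid; N₂ departs as an exceptionally stable neutral molecule
HSO₄⁻: pKₐ(H₂SO₄) ≈ -3 — conjugate base of a strong mineral acid
CF₃COO⁻: pKₐ(CF₃COOH) ≈ 0.2
NR'₃: pKₐ(R'₃NH⁺) ≈ 10.7
OH⁻: pKₐ(H₂O) ≈ 15.7 — strong base; essentially never leaves without prior activation
H⁻: pKₐ(H₂) ≈ 36 — extremely strong base; leaves only in special hydride-transfer contexts
Listed from poorest to best leaving group as asked.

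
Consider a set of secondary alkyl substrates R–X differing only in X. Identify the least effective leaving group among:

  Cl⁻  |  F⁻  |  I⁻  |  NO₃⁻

F⁻

I⁻: pKₐ(HI) ≈ -10
Cl⁻: pKₐ(HCl) ≈ -7
NO₃⁻: pKₐ(HNO₃) ≈ -1.3
F⁻: pKₐ(HF) ≈ 3.2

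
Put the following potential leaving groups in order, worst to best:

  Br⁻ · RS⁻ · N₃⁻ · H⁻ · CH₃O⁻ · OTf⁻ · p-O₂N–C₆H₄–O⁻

Leaving-group ability tracks the stability of the departed species; conjugate-acid pKₐ is the usual yardstick (lower pKₐ → better LG).
OTf⁻: pKₐ(CF₃SO₃H (triflic acid)) ≈ -14 — charge spread over three oxygens and a CF₃ group; the premier leaving group in synthesis
Br⁻: pKₐ(HBr) ≈ -9
N₃⁻: pKₐ(HN₃) ≈ 4.7
p-O₂N–C₆H₄–O⁻: pKₐ(p-nitrophenol) ≈ 7.2 — nitro group delocalises the charge; the classic chromogenic LG
RS⁻: pKₐ(RSH (a thiol)) ≈ 10.5 — moderately basic; rarely leaves without activation
CH₃O⁻: pKₐ(CH₃OH) ≈ 15.5 — strong base; alkoxides do not leave unassisted
H⁻: pKₐ(H₂) ≈ 36
Listed from poorest to best leaving group as asked.

H⁻ < CH₃O⁻ < RS⁻ < p-O₂N–C₆H₄–O⁻ < N₃⁻ < Br⁻ < OTf⁻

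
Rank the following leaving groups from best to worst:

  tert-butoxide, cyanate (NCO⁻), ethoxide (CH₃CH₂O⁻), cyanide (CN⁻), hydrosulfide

cyanate (NCO⁻): pKₐ(HOCN) ≈ 3.5 — resonance between N and O
hydrosulfide: pKₐ(H₂S) ≈ 7 — larger and more polarisable than the oxygen analogue
cyanide (CN⁻): pKₐ(HCN) ≈ 9.2 — sp carbon stabilises the charge somewhat, but still a poor LG
ethoxide (CH₃CH₂O⁻): pKₐ(CH₃CH₂OH) ≈ 16 — strong base; alkoxides do not leave unassisted
tert-butoxide: pKₐ(t-BuOH) ≈ 18 — bulky, strongly basic alkoxide

cyanate (NCO⁻) > hydrosulfide > cyanide (CN⁻) > ethoxide (CH₃CH₂O⁻) > tert-butoxide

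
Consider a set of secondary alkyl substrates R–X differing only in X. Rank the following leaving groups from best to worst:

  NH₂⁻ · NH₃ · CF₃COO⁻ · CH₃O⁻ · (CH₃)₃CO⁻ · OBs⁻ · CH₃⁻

The more stable X⁻ (or X) is on its own — i.e. the weaker a base it is — the better a leaving group it makes.
OBs⁻: pKₐ(p-BrC₆H₄SO₃H) ≈ -2.8 — arenesulfonate with a p-bromo substituent
CF₃COO⁻: pKₐ(CF₃COOH) ≈ 0.2 — strongly electron-withdrawing CF₃ stabilises the carboxylate
NH₃: pKₐ(NH₄⁺) ≈ 9.2 — neutral but moderately basic; leaves from R–NH₃⁺
CH₃O⁻: pKₐ(CH₃OH) ≈ 15.5
(CH₃)₃CO⁻: pKₐ(t-BuOH) ≈ 18 — bulky, strongly basic alkoxide
NH₂⁻: pKₐ(NH₃) ≈ 38 — extremely strong base; never a leaving group
CH₃⁻: pKₐ(CH₄) ≈ 48 — unstabilised carbanion; the worst conceivable leaving group

OBs⁻ > CF₃COO⁻ > NH₃ > CH₃O⁻ > (CH₃)₃CO⁻ > NH₂⁻ > CH₃⁻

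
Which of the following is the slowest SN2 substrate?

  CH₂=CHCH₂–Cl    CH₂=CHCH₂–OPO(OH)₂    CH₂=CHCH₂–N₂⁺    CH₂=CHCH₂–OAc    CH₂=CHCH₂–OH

The skeletons are identical, so relative rate is governed entirely by leaving-group ability.
A good leaving group is a weak base: the lower the pKₐ of its conjugate acid, the more readily it departs.
CH₂=CHCH₂–N₂⁺ loses N₂: no meaningful conjugate acid; N₂ departs as an exceptionally stable neutral molecule
CH₂=CHCH₂–Cl loses Cl⁻: pKₐ(HCl) ≈ -7
CH₂=CHCH₂–OPO(OH)₂ loses H₂PO₄⁻: pKₐ(H₃PO₄) ≈ 2.1
CH₂=CHCH₂–OAc loses AcO⁻: pKₐ(CH₃COOH) ≈ 4.8
CH₂=CHCH₂–OH loses OH⁻: pKₐ(H₂O) ≈ 15.7

CH₂=CHCH₂–OH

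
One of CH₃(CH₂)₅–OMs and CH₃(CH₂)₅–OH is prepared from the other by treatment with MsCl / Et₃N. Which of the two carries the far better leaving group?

CH₃(CH₂)₅–OMs

From CH₃(CH₂)₅–OH the departing group would be OH⁻ (pKₐ(H₂O) ≈ 15.7). Strong base; essentially never leaves without prior activation.
From CH₃(CH₂)₅–OMs the leaving group is OMs⁻ (pKₐ(CH₃SO₃H (MsOH)) ≈ -1.9). Resonance-delocalised alkanesulfonate.
Treatment with MsCl / Et₃N works by converting the hydroxyl into a mesylate, making CH₃(CH₂)₅–OMs enormously more reactive.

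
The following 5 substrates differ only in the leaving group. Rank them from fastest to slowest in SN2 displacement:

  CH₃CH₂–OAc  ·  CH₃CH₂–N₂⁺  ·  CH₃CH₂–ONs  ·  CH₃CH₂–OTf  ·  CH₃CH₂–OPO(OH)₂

Identical carbon frameworks mean the comparison reduces to leaving-group quality.
A good leaving group is a weak base: the lower the pKₐ of its conjugate acid, the more readily it departs.
CH₃CH₂–N₂⁺ loses N₂: no meaningful conjugate acid; N₂ departs as an exceptionally stable neutral molecule
CH₃CH₂–OTf loses OTf⁻: pKₐ(CF₃SO₃H (triflic acid)) ≈ -14
CH₃CH₂–ONs loses ONs⁻: pKₐ(p-O₂NC₆H₄SO₃H) ≈ -3.5
CH₃CH₂–OPO(OH)₂ loses H₂PO₄⁻: pKₐ(H₃PO₄) ≈ 2.1
CH₃CH₂–OAc loses AcO⁻: pKₐ(CH₃COOH) ≈ 4.8

CH₃CH₂–N₂⁺ > CH₃CH₂–OTf > CH₃CH₂–ONs > CH₃CH₂–OPO(OH)₂ > CH₃CH₂–OAc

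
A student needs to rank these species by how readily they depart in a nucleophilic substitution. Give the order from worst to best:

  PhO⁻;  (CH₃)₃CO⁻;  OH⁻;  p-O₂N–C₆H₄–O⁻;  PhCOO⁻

PhCOO⁻: pKₐ(C₆H₅COOH) ≈ 4.2 — aryl carboxylate
p-O₂N–C₆H₄–O⁻: pKₐ(p-nitrophenol) ≈ 7.2 — nitro group delocalises the charge; the classic chromogenic LG
PhO⁻: pKₐ(C₆H₅OH (phenol)) ≈ 10 — resonance into the ring helps, but still a poor LG
OH⁻: pKₐ(H₂O) ≈ 15.7 — strong base; essentially never leaves without prior activation
(CH₃)₃CO⁻: pKₐ(t-BuOH) ≈ 18 — bulky, strongly basic alkoxide
The question asks for worst first, so the sequence is read in increasing leaving-group ability.

(CH₃)₃CO⁻ < OH⁻ < PhO⁻ < p-O₂N–C₆H₄–O⁻ < PhCOO⁻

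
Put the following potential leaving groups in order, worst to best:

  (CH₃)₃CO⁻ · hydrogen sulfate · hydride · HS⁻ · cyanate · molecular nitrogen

hydride < (CH₃)₃CO⁻ < HS⁻ < cyanate < hydrogen sulfate < molecular nitrogen

Rank by basicity of the departing species: weakest base leaves most easily.
molecular nitrogen: no meaningful conjugate acid; N₂ departs as an exceptionally stable neutral molecule
hydrogen sulfate: pKₐ(H₂SO₄) ≈ -3
cyanate: pKₐ(HOCN) ≈ 3.5
HS⁻: pKₐ(H₂S) ≈ 7
(CH₃)₃CO⁻: pKₐ(t-BuOH) ≈ 18
hydride: pKₐ(H₂) ≈ 36
Reversing gives the worst-to-best order requested.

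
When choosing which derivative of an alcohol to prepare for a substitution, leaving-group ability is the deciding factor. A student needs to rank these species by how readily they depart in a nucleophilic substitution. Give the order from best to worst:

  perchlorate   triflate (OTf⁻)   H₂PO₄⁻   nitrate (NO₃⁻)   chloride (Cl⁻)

triflate (OTf⁻) > perchlorate > chloride (Cl⁻) > nitrate (NO₃⁻) > H₂PO₄⁻

The more stable X⁻ (or X) is on its own — i.e. the weaker a base it is — the better a leaving group it makes.
triflate (OTf⁻): pKₐ(CF₃SO₃H (triflic acid)) ≈ -14
perchlorate: pKₐ(HClO₄) ≈ -10
chloride (Cl⁻): pKₐ(HCl) ≈ -7
nitrate (NO₃⁻): pKₐ(HNO₃) ≈ -1.3
H₂PO₄⁻: pKₐ(H₃PO₄) ≈ 2.1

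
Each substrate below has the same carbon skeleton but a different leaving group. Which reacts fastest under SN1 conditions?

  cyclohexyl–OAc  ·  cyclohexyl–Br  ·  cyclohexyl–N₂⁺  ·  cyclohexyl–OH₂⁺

cyclohexyl–N₂⁺

Same R in every case — rank the leaving groups.
The more stable X⁻ (or X) is on its own — i.e. the weaker a base it is — the better a leaving group it makes.
cyclohexyl–N₂⁺ loses N₂: no meaningful conjugate acid; N₂ departs as an exceptionally stable neutral molecule
cyclohexyl–Br loses Br⁻: pKₐ(HBr) ≈ -9
cyclohexyl–OH₂⁺ loses H₂O: pKₐ(H₃O⁺) ≈ -1.7
cyclohexyl–OAc loses AcO⁻: pKₐ(CH₃COOH) ≈ 4.8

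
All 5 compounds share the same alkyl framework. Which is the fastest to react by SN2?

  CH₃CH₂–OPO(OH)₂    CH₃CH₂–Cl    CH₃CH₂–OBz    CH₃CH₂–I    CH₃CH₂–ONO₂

Identical carbon frameworks mean the comparison reduces to leaving-group quality.
A good leaving group is a weak base: the lower the pKₐ of its conjugate acid, the more readily it departs.
CH₃CH₂–I loses I⁻: pKₐ(HI) ≈ -10
CH₃CH₂–Cl loses Cl⁻: pKₐ(HCl) ≈ -7
CH₃CH₂–ONO₂ loses NO₃⁻: pKₐ(HNO₃) ≈ -1.3
CH₃CH₂–OPO(OH)₂ loses H₂PO₄⁻: pKₐ(H₃PO₄) ≈ 2.1
CH₃CH₂–OBz loses PhCOO⁻: pKₐ(C₆H₅COOH) ≈ 4.2

CH₃CH₂–I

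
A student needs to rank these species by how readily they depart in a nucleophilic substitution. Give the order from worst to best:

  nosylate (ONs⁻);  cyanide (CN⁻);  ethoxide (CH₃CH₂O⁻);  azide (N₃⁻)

The more stable X⁻ (or X) is on its own — i.e. the weaker a base it is — the better a leaving group it makes.
nosylate (ONs⁻): pKₐ(p-O₂NC₆H₄SO₃H) ≈ -3.5
azide (N₃⁻): pKₐ(HN₃) ≈ 4.7
cyanide (CN⁻): pKₐ(HCN) ≈ 9.2
ethoxide (CH₃CH₂O⁻): pKₐ(CH₃CH₂OH) ≈ 16
Reversing gives the worst-to-best order requested.

ethoxide (CH₃CH₂O⁻) < cyanide (CN⁻) < azide (N₃⁻) < nosylate (ONs⁻)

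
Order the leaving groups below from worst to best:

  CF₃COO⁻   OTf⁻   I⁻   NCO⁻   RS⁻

OTf⁻: pKₐ(CF₃SO₃H (triflic acid)) ≈ -14
I⁻: pKₐ(HI) ≈ -10
CF₃COO⁻: pKₐ(CF₃COOH) ≈ 0.2
NCO⁻: pKₐ(HOCN) ≈ 3.5
RS⁻: pKₐ(RSH (a thiol)) ≈ 10.5
The question asks for worst first, so the sequence is read in increasing leaving-group ability.

RS⁻ < NCO⁻ < CF₃COO⁻ < I⁻ < OTf⁻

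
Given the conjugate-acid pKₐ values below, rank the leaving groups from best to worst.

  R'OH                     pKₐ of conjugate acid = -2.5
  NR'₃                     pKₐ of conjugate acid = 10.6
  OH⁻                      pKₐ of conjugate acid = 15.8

Lower conjugate-acid pKₐ ⇒ weaker base ⇒ better leaving group.
Sorting by the given values: R'OH (-2.5), NR'₃ (10.6), OH⁻ (15.8).

R'OH > NR'₃ > OH⁻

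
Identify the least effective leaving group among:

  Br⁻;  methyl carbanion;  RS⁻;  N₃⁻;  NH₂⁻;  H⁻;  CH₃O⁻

A good leaving group is a weak base: the lower the pKₐ of its conjugate acid, the more readily it departs.
Br⁻: pKₐ(HBr) ≈ -9
N₃⁻: pKₐ(HN₃) ≈ 4.7
RS⁻: pKₐ(RSH (a thiol)) ≈ 10.5
CH₃O⁻: pKₐ(CH₃OH) ≈ 15.5
H⁻: pKₐ(H₂) ≈ 36
NH₂⁻: pKₐ(NH₃) ≈ 38
methyl carbanion: pKₐ(CH₄) ≈ 48

methyl carbanion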